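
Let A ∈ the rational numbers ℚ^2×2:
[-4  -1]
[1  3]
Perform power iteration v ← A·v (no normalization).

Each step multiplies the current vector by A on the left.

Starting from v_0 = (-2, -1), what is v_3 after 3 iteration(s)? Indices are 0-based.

v_0 = (-2, -1).
v_1 = A·v_0 = (9, -5).
v_2 = A·v_1 = (-31, -6).
v_3 = A·v_2 = (130, -49).

v_3 = (130, -49)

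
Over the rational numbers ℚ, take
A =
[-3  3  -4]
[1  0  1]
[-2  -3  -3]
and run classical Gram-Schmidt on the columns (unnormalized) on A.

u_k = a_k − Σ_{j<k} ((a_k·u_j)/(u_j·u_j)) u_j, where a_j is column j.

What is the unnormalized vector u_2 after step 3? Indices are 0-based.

u_2 = (-2/27, -10/27, -2/27)

Step 1: u_0 = a_0 = (-3, 1, -2).
Step 2: u_1 = a_1 − (-3/14)·u_0 = (33/14, 3/14, -24/7).
Step 3: u_2 = a_2 − (19/14)·u_0 − (5/81)·u_1 = (-2/27, -10/27, -2/27).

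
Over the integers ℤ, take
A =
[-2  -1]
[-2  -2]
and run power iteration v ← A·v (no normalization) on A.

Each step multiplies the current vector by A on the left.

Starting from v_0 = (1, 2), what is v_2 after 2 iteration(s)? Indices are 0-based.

v_0 = (1, 2).
v_1 = A·v_0 = (-4, -6).
v_2 = A·v_1 = (14, 20).

v_2 = (14, 20)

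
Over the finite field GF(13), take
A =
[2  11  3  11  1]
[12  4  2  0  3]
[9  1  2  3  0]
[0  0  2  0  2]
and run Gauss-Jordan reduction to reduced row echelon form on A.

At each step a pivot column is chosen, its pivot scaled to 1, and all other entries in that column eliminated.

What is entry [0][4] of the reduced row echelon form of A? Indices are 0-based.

[1] R0 /= 2  ⇒  (1, 12, 8, 12, 7)
     R1 -= 12·R0  ⇒  (0, 3, 10, 12, 10)
     R2 -= 9·R0  ⇒  (0, 10, 8, 12, 2)
[2] R1 /= 3  ⇒  (0, 1, 12, 4, 12)
     R0 -= 12·R1  ⇒  (1, 0, 7, 3, 6)
     R2 -= 10·R1  ⇒  (0, 0, 5, 11, 12)
[3] R2 /= 5  ⇒  (0, 0, 1, 10, 5)
     R0 -= 7·R2  ⇒  (1, 0, 0, 11, 10)
     R1 -= 12·R2  ⇒  (0, 1, 0, 1, 4)
     R3 -= 2·R2  ⇒  (0, 0, 0, 6, 5)
[4] R3 /= 6  ⇒  (0, 0, 0, 1, 3)
     R0 -= 11·R3  ⇒  (1, 0, 0, 0, 3)
     R1 -= 1·R3  ⇒  (0, 1, 0, 0, 1)
     R2 -= 10·R3  ⇒  (0, 0, 1, 0, 1)

M[0][4] = 3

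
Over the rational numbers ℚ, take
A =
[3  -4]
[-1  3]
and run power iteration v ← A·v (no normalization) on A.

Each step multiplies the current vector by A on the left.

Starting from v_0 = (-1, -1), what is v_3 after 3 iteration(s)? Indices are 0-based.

v_0 = (-1, -1).
v_1 = A·v_0 = (1, -2).
v_2 = A·v_1 = (11, -7).
v_3 = A·v_2 = (61, -32).

v_3 = (61, -32)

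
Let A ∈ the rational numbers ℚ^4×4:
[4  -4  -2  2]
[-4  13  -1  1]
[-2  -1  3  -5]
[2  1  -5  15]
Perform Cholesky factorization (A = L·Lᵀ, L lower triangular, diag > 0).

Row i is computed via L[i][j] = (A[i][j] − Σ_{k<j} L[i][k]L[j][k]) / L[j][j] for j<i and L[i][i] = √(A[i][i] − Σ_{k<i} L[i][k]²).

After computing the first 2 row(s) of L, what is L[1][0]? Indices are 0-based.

L[1][0] = -2

Step 1: L[0][0] = √(4) = 2.
  L[1][0] = (-4) / L[0][0] = -2.
Step 2: L[1][1] = √(9) = 3.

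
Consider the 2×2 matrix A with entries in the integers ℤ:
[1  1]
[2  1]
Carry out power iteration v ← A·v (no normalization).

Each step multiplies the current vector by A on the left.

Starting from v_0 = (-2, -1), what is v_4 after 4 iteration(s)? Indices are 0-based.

v_4 = (-46, -65)

v_0 = (-2, -1).
v_1 = A·v_0 = (-3, -5).
v_2 = A·v_1 = (-8, -11).
v_3 = A·v_2 = (-19, -27).
v_4 = A·v_3 = (-46, -65).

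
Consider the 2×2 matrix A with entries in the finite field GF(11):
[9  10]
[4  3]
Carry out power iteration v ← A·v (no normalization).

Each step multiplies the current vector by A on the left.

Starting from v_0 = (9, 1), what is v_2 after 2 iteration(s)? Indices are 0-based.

v_2 = (10, 8)

v_0 = (9, 1).
v_1 = A·v_0 = (3, 6).
v_2 = A·v_1 = (10, 8).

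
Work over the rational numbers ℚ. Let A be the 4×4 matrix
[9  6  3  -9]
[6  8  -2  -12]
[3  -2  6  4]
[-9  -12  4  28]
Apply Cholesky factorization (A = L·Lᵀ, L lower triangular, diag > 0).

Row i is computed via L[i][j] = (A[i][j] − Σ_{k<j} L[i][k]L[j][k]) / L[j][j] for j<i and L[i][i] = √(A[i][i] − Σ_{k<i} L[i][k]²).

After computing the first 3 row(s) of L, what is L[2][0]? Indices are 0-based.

Step 1: L[0][0] = √(9) = 3.
  L[1][0] = (6) / L[0][0] = 2.
Step 2: L[1][1] = √(4) = 2.
  L[2][0] = (3) / L[0][0] = 1.
  L[2][1] = (-4) / L[1][1] = -2.
Step 3: L[2][2] = √(1) = 1.

L[2][0] = 1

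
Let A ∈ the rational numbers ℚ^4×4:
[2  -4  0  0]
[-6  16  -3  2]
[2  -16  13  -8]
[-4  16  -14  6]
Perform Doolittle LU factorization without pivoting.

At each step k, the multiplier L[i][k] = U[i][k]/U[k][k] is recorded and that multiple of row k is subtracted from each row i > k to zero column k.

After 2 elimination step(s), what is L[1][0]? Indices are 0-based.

L[1][0] = -3

[col 0] pivot 2
  R1 -= -3*R0 → (0, 4, -3, 2)  (L[1][0] := -3)
  R2 -= 1*R0 → (0, -12, 13, -8)  (L[2][0] := 1)
  R3 -= -2*R0 → (0, 8, -14, 6)  (L[3][0] := -2)
[col 1] pivot 4
  R2 -= -3*R1 → (0, 0, 4, -2)  (L[2][1] := -3)
  R3 -= 2*R1 → (0, 0, -8, 2)  (L[3][1] := 2)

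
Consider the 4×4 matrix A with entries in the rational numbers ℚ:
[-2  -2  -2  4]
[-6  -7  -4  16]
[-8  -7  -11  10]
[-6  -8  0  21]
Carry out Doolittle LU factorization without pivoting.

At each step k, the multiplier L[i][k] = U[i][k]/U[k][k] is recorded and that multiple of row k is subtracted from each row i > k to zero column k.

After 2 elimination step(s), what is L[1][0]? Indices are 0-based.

k=0: U[0][0]=-2
  eliminate (1,0): mult=3, new row 1: (0, -1, 2, 4); set L[1][0]=3
  eliminate (2,0): mult=4, new row 2: (0, 1, -3, -6); set L[2][0]=4
  eliminate (3,0): mult=3, new row 3: (0, -2, 6, 9); set L[3][0]=3
k=1: U[1][1]=-1
  eliminate (2,1): mult=-1, new row 2: (0, 0, -1, -2); set L[2][1]=-1
  eliminate (3,1): mult=2, new row 3: (0, 0, 2, 1); set L[3][1]=2

L[1][0] = 3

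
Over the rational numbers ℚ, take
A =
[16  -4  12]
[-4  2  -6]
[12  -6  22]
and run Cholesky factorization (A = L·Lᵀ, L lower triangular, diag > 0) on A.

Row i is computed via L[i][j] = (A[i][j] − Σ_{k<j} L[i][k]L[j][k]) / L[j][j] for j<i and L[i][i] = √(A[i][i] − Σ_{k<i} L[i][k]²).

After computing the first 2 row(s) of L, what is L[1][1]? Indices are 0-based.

L[1][1] = 1

Step 1: L[0][0] = √(16) = 4.
  L[1][0] = (-4) / L[0][0] = -1.
Step 2: L[1][1] = √(1) = 1.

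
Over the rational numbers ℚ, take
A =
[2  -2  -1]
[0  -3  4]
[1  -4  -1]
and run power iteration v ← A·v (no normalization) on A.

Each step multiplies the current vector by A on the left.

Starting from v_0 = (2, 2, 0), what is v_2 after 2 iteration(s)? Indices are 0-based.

v_0 = (2, 2, 0).
v_1 = A·v_0 = (0, -6, -6).
v_2 = A·v_1 = (18, -6, 30).

v_2 = (18, -6, 30)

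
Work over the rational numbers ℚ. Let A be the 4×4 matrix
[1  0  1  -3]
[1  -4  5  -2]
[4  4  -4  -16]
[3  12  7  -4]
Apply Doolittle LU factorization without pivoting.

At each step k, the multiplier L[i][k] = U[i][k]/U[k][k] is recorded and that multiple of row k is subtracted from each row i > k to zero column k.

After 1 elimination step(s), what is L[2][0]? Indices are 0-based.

k=0: U[0][0]=1
  eliminate (1,0): mult=1, new row 1: (0, -4, 4, 1); set L[1][0]=1
  eliminate (2,0): mult=4, new row 2: (0, 4, -8, -4); set L[2][0]=4
  eliminate (3,0): mult=3, new row 3: (0, 12, 4, 5); set L[3][0]=3

L[2][0] = 4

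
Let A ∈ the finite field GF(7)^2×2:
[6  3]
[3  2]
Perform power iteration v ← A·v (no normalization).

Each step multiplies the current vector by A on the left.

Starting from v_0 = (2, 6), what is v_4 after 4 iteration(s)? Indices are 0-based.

v_0 = (2, 6).
v_1 = A·v_0 = (2, 4).
v_2 = A·v_1 = (3, 0).
v_3 = A·v_2 = (4, 2).
v_4 = A·v_3 = (2, 2).

v_4 = (2, 2)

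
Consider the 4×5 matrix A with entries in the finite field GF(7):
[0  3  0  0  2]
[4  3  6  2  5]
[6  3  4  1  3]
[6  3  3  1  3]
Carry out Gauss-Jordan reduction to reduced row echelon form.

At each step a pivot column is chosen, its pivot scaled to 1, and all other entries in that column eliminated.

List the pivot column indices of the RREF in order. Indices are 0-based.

[1] R0 <-> R1
[1] R0 /= 4  ⇒  (1, 6, 5, 4, 3)
     R2 -= 6·R0  ⇒  (0, 2, 2, 5, 6)
     R3 -= 6·R0  ⇒  (0, 2, 1, 5, 6)
[2] R1 /= 3  ⇒  (0, 1, 0, 0, 3)
     R0 -= 6·R1  ⇒  (1, 0, 5, 4, 6)
     R2 -= 2·R1  ⇒  (0, 0, 2, 5, 0)
     R3 -= 2·R1  ⇒  (0, 0, 1, 5, 0)
[3] R2 /= 2  ⇒  (0, 0, 1, 6, 0)
     R0 -= 5·R2  ⇒  (1, 0, 0, 2, 6)
     R3 -= 1·R2  ⇒  (0, 0, 0, 6, 0)
[4] R3 /= 6  ⇒  (0, 0, 0, 1, 0)
     R0 -= 2·R3  ⇒  (1, 0, 0, 0, 6)
     R2 -= 6·R3  ⇒  (0, 0, 1, 0, 0)

pivot columns: 0, 1, 2, 3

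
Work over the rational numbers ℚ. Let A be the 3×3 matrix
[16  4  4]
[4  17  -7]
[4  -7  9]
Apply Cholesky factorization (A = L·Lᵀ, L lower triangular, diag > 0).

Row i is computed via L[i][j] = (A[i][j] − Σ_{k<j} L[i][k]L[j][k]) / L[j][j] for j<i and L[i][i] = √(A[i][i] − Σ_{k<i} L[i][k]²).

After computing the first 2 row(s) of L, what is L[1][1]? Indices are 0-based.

L[1][1] = 4

Step 1: L[0][0] = √(16) = 4.
  L[1][0] = (4) / L[0][0] = 1.
Step 2: L[1][1] = √(16) = 4.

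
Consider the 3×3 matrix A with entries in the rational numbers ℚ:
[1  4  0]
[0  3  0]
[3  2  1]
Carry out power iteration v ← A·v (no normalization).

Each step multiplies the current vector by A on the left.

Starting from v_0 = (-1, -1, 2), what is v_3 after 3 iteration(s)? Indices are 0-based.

v_0 = (-1, -1, 2).
v_1 = A·v_0 = (-5, -3, -3).
v_2 = A·v_1 = (-17, -9, -24).
v_3 = A·v_2 = (-53, -27, -93).

v_3 = (-53, -27, -93)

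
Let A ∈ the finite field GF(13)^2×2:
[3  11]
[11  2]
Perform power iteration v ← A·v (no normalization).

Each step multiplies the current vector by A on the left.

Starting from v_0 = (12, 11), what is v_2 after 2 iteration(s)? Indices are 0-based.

v_0 = (12, 11).
v_1 = A·v_0 = (1, 11).
v_2 = A·v_1 = (7, 7).

v_2 = (7, 7)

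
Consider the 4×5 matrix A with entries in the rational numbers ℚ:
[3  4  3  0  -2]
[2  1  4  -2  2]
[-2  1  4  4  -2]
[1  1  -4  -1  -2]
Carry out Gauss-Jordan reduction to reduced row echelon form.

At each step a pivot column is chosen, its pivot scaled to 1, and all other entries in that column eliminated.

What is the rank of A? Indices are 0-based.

rank = 4

step 1: normalize row 0 (÷3) = (1, 4/3, 1, 0, -2/3)
  row 1: subtract 2×row0 = (0, -5/3, 2, -2, 10/3)
  row 2: subtract -2×row0 = (0, 11/3, 6, 4, -10/3)
  row 3: subtract 1×row0 = (0, -1/3, -5, -1, -4/3)
step 2: normalize row 1 (÷-5/3) = (0, 1, -6/5, 6/5, -2)
  row 0: subtract 4/3×row1 = (1, 0, 13/5, -8/5, 2)
  row 2: subtract 11/3×row1 = (0, 0, 52/5, -2/5, 4)
  row 3: subtract -1/3×row1 = (0, 0, -27/5, -3/5, -2)
step 3: normalize row 2 (÷52/5) = (0, 0, 1, -1/26, 5/13)
  row 0: subtract 13/5×row2 = (1, 0, 0, -3/2, 1)
  row 1: subtract -6/5×row2 = (0, 1, 0, 15/13, -20/13)
  row 3: subtract -27/5×row2 = (0, 0, 0, -21/26, 1/13)
step 4: normalize row 3 (÷-21/26) = (0, 0, 0, 1, -2/21)
  row 0: subtract -3/2×row3 = (1, 0, 0, 0, 6/7)
  row 1: subtract 15/13×row3 = (0, 1, 0, 0, -10/7)
  row 2: subtract -1/26×row3 = (0, 0, 1, 0, 8/21)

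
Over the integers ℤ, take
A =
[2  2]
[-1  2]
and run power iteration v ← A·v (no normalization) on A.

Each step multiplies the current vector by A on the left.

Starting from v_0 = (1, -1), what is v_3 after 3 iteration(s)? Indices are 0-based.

v_0 = (1, -1).
v_1 = A·v_0 = (0, -3).
v_2 = A·v_1 = (-6, -6).
v_3 = A·v_2 = (-24, -6).

v_3 = (-24, -6)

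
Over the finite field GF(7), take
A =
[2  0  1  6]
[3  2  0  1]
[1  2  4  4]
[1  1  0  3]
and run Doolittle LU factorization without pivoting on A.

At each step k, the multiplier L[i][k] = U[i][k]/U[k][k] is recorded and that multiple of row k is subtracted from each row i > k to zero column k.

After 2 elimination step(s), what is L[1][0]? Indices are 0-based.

k=0: U[0][0]=2
  eliminate (1,0): mult=5, new row 1: (0, 2, 2, 6); set L[1][0]=5
  eliminate (2,0): mult=4, new row 2: (0, 2, 0, 1); set L[2][0]=4
  eliminate (3,0): mult=4, new row 3: (0, 1, 3, 0); set L[3][0]=4
k=1: U[1][1]=2
  eliminate (2,1): mult=1, new row 2: (0, 0, 5, 2); set L[2][1]=1
  eliminate (3,1): mult=4, new row 3: (0, 0, 2, 4); set L[3][1]=4

L[1][0] = 5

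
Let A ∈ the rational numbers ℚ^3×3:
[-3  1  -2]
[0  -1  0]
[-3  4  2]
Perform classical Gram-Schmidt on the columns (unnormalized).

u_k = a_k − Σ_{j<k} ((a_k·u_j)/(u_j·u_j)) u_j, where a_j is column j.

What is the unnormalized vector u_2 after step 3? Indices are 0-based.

Step 1: u_0 = a_0 = (-3, 0, -3).
Step 2: u_1 = a_1 − (-5/6)·u_0 = (-3/2, -1, 3/2).
Step 3: u_2 = a_2 − (0)·u_0 − (12/11)·u_1 = (-4/11, 12/11, 4/11).

u_2 = (-4/11, 12/11, 4/11)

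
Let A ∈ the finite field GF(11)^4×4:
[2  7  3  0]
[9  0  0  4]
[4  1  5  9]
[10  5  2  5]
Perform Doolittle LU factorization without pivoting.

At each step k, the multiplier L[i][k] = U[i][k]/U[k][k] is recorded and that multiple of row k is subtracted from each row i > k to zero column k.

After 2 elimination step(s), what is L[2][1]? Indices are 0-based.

L[2][1] = 6

Step 1: pivot at (0,0) is 2.
  row1 ← row1 − (10)·row0  ⇒  L[1][0]=10, U row1=(0, 7, 3, 4)
  row2 ← row2 − (2)·row0  ⇒  L[2][0]=2, U row2=(0, 9, 10, 9)
  row3 ← row3 − (5)·row0  ⇒  L[3][0]=5, U row3=(0, 3, 9, 5)
Step 2: pivot at (1,1) is 7.
  row2 ← row2 − (6)·row1  ⇒  L[2][1]=6, U row2=(0, 0, 3, 7)
  row3 ← row3 − (2)·row1  ⇒  L[3][1]=2, U row3=(0, 0, 3, 8)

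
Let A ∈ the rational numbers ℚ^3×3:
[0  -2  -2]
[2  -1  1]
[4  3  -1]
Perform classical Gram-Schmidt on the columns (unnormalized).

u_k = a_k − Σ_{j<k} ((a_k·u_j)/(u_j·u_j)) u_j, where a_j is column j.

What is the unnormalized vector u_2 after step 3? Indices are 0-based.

Step 1: u_0 = a_0 = (0, 2, 4).
Step 2: u_1 = a_1 − (1/2)·u_0 = (-2, -2, 1).
Step 3: u_2 = a_2 − (-1/10)·u_0 − (1/9)·u_1 = (-16/9, 64/45, -32/45).

u_2 = (-16/9, 64/45, -32/45)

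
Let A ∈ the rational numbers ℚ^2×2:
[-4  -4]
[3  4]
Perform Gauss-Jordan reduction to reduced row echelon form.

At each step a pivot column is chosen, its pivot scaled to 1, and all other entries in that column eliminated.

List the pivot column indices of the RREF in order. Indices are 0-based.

pivot(0,0)=-4: scale R0 → (1, 1)
  clear (1,0): R1 −= (3)R0 → (0, 1)
pivot(1,1)=1: scale R1 → (0, 1)
  clear (0,1): R0 −= (1)R1 → (1, 0)

pivot columns: 0, 1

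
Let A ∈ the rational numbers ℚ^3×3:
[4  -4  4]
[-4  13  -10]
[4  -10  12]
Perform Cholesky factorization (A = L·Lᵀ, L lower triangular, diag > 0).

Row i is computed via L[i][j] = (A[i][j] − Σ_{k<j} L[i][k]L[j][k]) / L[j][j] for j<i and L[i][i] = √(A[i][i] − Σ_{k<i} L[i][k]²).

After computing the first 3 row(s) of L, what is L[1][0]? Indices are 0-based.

L[1][0] = -2

Step 1: L[0][0] = √(4) = 2.
  L[1][0] = (-4) / L[0][0] = -2.
Step 2: L[1][1] = √(9) = 3.
  L[2][0] = (4) / L[0][0] = 2.
  L[2][1] = (-6) / L[1][1] = -2.
Step 3: L[2][2] = √(4) = 2.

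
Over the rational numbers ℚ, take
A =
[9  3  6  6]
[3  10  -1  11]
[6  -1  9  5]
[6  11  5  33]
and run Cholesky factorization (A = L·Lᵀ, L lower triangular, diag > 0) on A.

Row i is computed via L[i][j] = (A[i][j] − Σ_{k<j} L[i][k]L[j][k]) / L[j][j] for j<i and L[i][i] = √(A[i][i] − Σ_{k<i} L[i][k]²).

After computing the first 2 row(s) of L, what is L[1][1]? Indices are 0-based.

Step 1: L[0][0] = √(9) = 3.
  L[1][0] = (3) / L[0][0] = 1.
Step 2: L[1][1] = √(9) = 3.

L[1][1] = 3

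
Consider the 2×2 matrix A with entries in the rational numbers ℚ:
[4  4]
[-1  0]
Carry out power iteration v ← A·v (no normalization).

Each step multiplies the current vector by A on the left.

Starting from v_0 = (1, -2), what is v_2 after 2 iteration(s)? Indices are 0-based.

v_2 = (-20, 4)

v_0 = (1, -2).
v_1 = A·v_0 = (-4, -1).
v_2 = A·v_1 = (-20, 4).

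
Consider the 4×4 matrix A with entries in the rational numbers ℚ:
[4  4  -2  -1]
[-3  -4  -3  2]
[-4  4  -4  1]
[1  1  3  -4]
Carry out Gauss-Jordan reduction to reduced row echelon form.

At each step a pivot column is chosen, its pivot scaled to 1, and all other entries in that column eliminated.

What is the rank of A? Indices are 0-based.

pivot(0,0)=4: scale R0 → (1, 1, -1/2, -1/4)
  clear (1,0): R1 −= (-3)R0 → (0, -1, -9/2, 5/4)
  clear (2,0): R2 −= (-4)R0 → (0, 8, -6, 0)
  clear (3,0): R3 −= (1)R0 → (0, 0, 7/2, -15/4)
pivot(1,1)=-1: scale R1 → (0, 1, 9/2, -5/4)
  clear (0,1): R0 −= (1)R1 → (1, 0, -5, 1)
  clear (2,1): R2 −= (8)R1 → (0, 0, -42, 10)
pivot(2,2)=-42: scale R2 → (0, 0, 1, -5/21)
  clear (0,2): R0 −= (-5)R2 → (1, 0, 0, -4/21)
  clear (1,2): R1 −= (9/2)R2 → (0, 1, 0, -5/28)
  clear (3,2): R3 −= (7/2)R2 → (0, 0, 0, -35/12)
pivot(3,3)=-35/12: scale R3 → (0, 0, 0, 1)
  clear (0,3): R0 −= (-4/21)R3 → (1, 0, 0, 0)
  clear (1,3): R1 −= (-5/28)R3 → (0, 1, 0, 0)
  clear (2,3): R2 −= (-5/21)R3 → (0, 0, 1, 0)

rank = 4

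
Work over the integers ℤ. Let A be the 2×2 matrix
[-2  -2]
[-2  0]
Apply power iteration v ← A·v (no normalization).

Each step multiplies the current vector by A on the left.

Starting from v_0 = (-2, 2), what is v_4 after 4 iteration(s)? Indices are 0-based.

v_0 = (-2, 2).
v_1 = A·v_0 = (0, 4).
v_2 = A·v_1 = (-8, 0).
v_3 = A·v_2 = (16, 16).
v_4 = A·v_3 = (-64, -32).

v_4 = (-64, -32)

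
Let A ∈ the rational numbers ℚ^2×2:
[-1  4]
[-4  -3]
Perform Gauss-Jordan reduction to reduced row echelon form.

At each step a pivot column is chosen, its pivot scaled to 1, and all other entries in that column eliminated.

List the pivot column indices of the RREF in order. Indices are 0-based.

[1] R0 /= -1  ⇒  (1, -4)
     R1 -= -4·R0  ⇒  (0, -19)
[2] R1 /= -19  ⇒  (0, 1)
     R0 -= -4·R1  ⇒  (1, 0)

pivot columns: 0, 1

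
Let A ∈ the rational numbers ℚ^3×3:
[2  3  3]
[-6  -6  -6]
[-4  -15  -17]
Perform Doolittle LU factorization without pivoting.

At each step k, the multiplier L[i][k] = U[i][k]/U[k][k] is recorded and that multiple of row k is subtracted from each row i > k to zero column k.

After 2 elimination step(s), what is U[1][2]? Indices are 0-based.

U[1][2] = 3

[col 0] pivot 2
  R1 -= -3*R0 → (0, 3, 3)  (L[1][0] := -3)
  R2 -= -2*R0 → (0, -9, -11)  (L[2][0] := -2)
[col 1] pivot 3
  R2 -= -3*R1 → (0, 0, -2)  (L[2][1] := -3)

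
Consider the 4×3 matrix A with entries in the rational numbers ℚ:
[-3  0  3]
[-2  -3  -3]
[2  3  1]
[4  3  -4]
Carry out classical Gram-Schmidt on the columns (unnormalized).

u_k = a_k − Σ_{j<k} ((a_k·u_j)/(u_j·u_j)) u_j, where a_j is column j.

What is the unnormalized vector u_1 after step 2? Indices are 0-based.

Step 1: u_0 = a_0 = (-3, -2, 2, 4).
Step 2: u_1 = a_1 − (8/11)·u_0 = (24/11, -17/11, 17/11, 1/11).

u_1 = (24/11, -17/11, 17/11, 1/11)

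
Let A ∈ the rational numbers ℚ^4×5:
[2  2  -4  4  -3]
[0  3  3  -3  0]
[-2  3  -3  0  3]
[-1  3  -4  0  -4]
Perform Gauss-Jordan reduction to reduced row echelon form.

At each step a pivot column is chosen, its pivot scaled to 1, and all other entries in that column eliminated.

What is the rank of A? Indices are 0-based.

pivot(0,0)=2: scale R0 → (1, 1, -2, 2, -3/2)
  clear (2,0): R2 −= (-2)R0 → (0, 5, -7, 4, 0)
  clear (3,0): R3 −= (-1)R0 → (0, 4, -6, 2, -11/2)
pivot(1,1)=3: scale R1 → (0, 1, 1, -1, 0)
  clear (0,1): R0 −= (1)R1 → (1, 0, -3, 3, -3/2)
  clear (2,1): R2 −= (5)R1 → (0, 0, -12, 9, 0)
  clear (3,1): R3 −= (4)R1 → (0, 0, -10, 6, -11/2)
pivot(2,2)=-12: scale R2 → (0, 0, 1, -3/4, 0)
  clear (0,2): R0 −= (-3)R2 → (1, 0, 0, 3/4, -3/2)
  clear (1,2): R1 −= (1)R2 → (0, 1, 0, -1/4, 0)
  clear (3,2): R3 −= (-10)R2 → (0, 0, 0, -3/2, -11/2)
pivot(3,3)=-3/2: scale R3 → (0, 0, 0, 1, 11/3)
  clear (0,3): R0 −= (3/4)R3 → (1, 0, 0, 0, -17/4)
  clear (1,3): R1 −= (-1/4)R3 → (0, 1, 0, 0, 11/12)
  clear (2,3): R2 −= (-3/4)R3 → (0, 0, 1, 0, 11/4)

rank = 4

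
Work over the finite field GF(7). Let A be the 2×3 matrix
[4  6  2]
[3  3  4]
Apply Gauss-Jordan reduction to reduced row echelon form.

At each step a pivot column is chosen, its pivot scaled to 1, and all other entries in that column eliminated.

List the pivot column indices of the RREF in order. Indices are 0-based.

[1] R0 /= 4  ⇒  (1, 5, 4)
     R1 -= 3·R0  ⇒  (0, 2, 6)
[2] R1 /= 2  ⇒  (0, 1, 3)
     R0 -= 5·R1  ⇒  (1, 0, 3)

pivot columns: 0, 1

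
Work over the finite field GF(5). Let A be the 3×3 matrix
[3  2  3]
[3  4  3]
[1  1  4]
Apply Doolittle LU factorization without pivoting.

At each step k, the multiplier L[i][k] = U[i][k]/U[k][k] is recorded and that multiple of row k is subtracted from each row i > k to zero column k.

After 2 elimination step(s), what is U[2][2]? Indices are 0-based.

k=0: U[0][0]=3
  eliminate (1,0): mult=1, new row 1: (0, 2, 0); set L[1][0]=1
  eliminate (2,0): mult=2, new row 2: (0, 2, 3); set L[2][0]=2
k=1: U[1][1]=2
  eliminate (2,1): mult=1, new row 2: (0, 0, 3); set L[2][1]=1

U[2][2] = 3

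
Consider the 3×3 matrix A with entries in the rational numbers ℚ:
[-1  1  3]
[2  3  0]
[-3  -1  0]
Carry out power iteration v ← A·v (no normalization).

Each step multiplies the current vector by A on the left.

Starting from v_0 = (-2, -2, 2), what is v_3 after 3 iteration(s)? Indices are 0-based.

v_0 = (-2, -2, 2).
v_1 = A·v_0 = (6, -10, 8).
v_2 = A·v_1 = (8, -18, -8).
v_3 = A·v_2 = (-50, -38, -6).

v_3 = (-50, -38, -6)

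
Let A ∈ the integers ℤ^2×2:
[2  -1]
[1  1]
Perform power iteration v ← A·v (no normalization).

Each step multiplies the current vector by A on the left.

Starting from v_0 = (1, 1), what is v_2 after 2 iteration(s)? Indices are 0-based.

v_2 = (0, 3)

v_0 = (1, 1).
v_1 = A·v_0 = (1, 2).
v_2 = A·v_1 = (0, 3).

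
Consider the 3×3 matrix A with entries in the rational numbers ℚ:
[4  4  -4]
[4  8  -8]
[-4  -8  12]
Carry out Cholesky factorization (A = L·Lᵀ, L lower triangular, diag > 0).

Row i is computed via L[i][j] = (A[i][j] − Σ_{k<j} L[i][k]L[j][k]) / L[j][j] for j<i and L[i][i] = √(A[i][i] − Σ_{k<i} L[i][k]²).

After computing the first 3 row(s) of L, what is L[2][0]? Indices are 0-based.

Step 1: L[0][0] = √(4) = 2.
  L[1][0] = (4) / L[0][0] = 2.
Step 2: L[1][1] = √(4) = 2.
  L[2][0] = (-4) / L[0][0] = -2.
  L[2][1] = (-4) / L[1][1] = -2.
Step 3: L[2][2] = √(4) = 2.

L[2][0] = -2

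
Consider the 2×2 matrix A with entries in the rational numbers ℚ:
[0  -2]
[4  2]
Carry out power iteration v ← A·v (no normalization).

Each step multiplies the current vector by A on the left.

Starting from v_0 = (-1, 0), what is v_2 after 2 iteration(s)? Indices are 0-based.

v_0 = (-1, 0).
v_1 = A·v_0 = (0, -4).
v_2 = A·v_1 = (8, -8).

v_2 = (8, -8)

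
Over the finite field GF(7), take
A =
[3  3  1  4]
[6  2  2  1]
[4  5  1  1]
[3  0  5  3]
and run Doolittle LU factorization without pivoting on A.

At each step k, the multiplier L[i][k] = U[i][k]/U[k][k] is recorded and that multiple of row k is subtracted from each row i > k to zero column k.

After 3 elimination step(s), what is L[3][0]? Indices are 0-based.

L[3][0] = 1

k=0: U[0][0]=3
  eliminate (1,0): mult=2, new row 1: (0, 3, 0, 0); set L[1][0]=2
  eliminate (2,0): mult=6, new row 2: (0, 1, 2, 5); set L[2][0]=6
  eliminate (3,0): mult=1, new row 3: (0, 4, 4, 6); set L[3][0]=1
k=1: U[1][1]=3
  eliminate (2,1): mult=5, new row 2: (0, 0, 2, 5); set L[2][1]=5
  eliminate (3,1): mult=6, new row 3: (0, 0, 4, 6); set L[3][1]=6
k=2: U[2][2]=2
  eliminate (3,2): mult=2, new row 3: (0, 0, 0, 3); set L[3][2]=2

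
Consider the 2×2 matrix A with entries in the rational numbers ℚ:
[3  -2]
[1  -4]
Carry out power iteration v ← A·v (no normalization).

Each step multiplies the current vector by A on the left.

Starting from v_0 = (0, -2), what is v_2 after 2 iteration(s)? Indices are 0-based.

v_2 = (-4, -28)

v_0 = (0, -2).
v_1 = A·v_0 = (4, 8).
v_2 = A·v_1 = (-4, -28).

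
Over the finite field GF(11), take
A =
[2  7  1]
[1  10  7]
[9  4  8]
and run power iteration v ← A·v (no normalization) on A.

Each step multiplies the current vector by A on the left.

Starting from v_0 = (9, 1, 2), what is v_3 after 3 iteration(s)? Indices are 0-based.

v_3 = (9, 2, 1)

v_0 = (9, 1, 2).
v_1 = A·v_0 = (5, 0, 2).
v_2 = A·v_1 = (1, 8, 6).
v_3 = A·v_2 = (9, 2, 1).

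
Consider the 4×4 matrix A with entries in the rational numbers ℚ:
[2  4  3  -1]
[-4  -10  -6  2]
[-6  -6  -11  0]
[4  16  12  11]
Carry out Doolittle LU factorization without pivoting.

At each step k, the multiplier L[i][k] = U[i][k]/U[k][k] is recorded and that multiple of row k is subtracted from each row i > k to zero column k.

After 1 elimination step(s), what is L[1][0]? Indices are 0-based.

[col 0] pivot 2
  R1 -= -2*R0 → (0, -2, 0, 0)  (L[1][0] := -2)
  R2 -= -3*R0 → (0, 6, -2, -3)  (L[2][0] := -3)
  R3 -= 2*R0 → (0, 8, 6, 13)  (L[3][0] := 2)

L[1][0] = -2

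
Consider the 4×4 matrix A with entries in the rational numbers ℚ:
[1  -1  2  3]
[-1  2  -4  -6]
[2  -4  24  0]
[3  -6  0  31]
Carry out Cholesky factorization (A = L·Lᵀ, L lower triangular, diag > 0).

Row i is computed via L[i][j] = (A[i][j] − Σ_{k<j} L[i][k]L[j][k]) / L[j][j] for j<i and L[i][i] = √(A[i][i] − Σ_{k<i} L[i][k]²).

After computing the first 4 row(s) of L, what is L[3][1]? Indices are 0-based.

Step 1: L[0][0] = √(1) = 1.
  L[1][0] = (-1) / L[0][0] = -1.
Step 2: L[1][1] = √(1) = 1.
  L[2][0] = (2) / L[0][0] = 2.
  L[2][1] = (-2) / L[1][1] = -2.
Step 3: L[2][2] = √(16) = 4.
  L[3][0] = (3) / L[0][0] = 3.
  L[3][1] = (-3) / L[1][1] = -3.
  L[3][2] = (-12) / L[2][2] = -3.
Step 4: L[3][3] = √(4) = 2.

L[3][1] = -3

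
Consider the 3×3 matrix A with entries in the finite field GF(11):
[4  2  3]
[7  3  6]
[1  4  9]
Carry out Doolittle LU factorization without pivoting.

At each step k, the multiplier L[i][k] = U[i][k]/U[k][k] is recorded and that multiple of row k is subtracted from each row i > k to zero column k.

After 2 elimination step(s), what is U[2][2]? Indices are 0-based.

U[2][2] = 8

k=0: U[0][0]=4
  eliminate (1,0): mult=10, new row 1: (0, 5, 9); set L[1][0]=10
  eliminate (2,0): mult=3, new row 2: (0, 9, 0); set L[2][0]=3
k=1: U[1][1]=5
  eliminate (2,1): mult=4, new row 2: (0, 0, 8); set L[2][1]=4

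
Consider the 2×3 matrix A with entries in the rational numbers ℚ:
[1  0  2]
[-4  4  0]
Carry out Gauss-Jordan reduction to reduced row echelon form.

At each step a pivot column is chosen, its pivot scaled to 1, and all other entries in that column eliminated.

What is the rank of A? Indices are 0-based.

rank = 2

step 1: normalize row 0 (÷1) = (1, 0, 2)
  row 1: subtract -4×row0 = (0, 4, 8)
step 2: normalize row 1 (÷4) = (0, 1, 2)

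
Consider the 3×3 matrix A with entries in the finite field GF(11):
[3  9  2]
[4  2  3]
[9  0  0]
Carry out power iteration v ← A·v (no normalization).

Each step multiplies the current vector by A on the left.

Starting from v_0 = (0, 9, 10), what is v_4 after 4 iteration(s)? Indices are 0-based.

v_4 = (0, 6, 4)

v_0 = (0, 9, 10).
v_1 = A·v_0 = (2, 4, 0).
v_2 = A·v_1 = (9, 5, 7).
v_3 = A·v_2 = (9, 1, 4).
v_4 = A·v_3 = (0, 6, 4).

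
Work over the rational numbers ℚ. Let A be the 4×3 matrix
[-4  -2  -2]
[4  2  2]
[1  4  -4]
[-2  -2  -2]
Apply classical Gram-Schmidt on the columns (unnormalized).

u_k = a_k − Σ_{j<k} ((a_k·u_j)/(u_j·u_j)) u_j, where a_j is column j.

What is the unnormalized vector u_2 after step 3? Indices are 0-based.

Step 1: u_0 = a_0 = (-4, 4, 1, -2).
Step 2: u_1 = a_1 − (24/37)·u_0 = (22/37, -22/37, 124/37, -26/37).
Step 3: u_2 = a_2 − (16/37)·u_0 − (-133/115)·u_1 = (48/115, -48/115, -64/115, -224/115).

u_2 = (48/115, -48/115, -64/115, -224/115)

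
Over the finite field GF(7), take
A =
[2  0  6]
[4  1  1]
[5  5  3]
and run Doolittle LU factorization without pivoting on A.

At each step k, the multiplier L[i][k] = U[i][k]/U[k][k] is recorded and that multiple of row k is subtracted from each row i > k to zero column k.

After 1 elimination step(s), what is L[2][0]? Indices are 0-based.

[col 0] pivot 2
  R1 -= 2*R0 → (0, 1, 3)  (L[1][0] := 2)
  R2 -= 6*R0 → (0, 5, 2)  (L[2][0] := 6)

L[2][0] = 6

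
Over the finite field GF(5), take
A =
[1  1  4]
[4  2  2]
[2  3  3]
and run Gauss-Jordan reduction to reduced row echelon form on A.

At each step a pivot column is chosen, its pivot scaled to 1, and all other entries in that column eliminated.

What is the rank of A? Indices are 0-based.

step 1: normalize row 0 (÷1) = (1, 1, 4)
  row 1: subtract 4×row0 = (0, 3, 1)
  row 2: subtract 2×row0 = (0, 1, 0)
step 2: normalize row 1 (÷3) = (0, 1, 2)
  row 0: subtract 1×row1 = (1, 0, 2)
  row 2: subtract 1×row1 = (0, 0, 3)
step 3: normalize row 2 (÷3) = (0, 0, 1)
  row 0: subtract 2×row2 = (1, 0, 0)
  row 1: subtract 2×row2 = (0, 1, 0)

rank = 3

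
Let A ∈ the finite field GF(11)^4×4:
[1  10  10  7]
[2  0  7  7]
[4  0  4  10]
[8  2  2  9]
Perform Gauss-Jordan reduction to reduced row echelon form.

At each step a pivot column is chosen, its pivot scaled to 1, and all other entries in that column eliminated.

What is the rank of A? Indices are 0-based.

pivot(0,0)=1: scale R0 → (1, 10, 10, 7)
  clear (1,0): R1 −= (2)R0 → (0, 2, 9, 4)
  clear (2,0): R2 −= (4)R0 → (0, 4, 8, 4)
  clear (3,0): R3 −= (8)R0 → (0, 10, 10, 8)
pivot(1,1)=2: scale R1 → (0, 1, 10, 2)
  clear (0,1): R0 −= (10)R1 → (1, 0, 9, 9)
  clear (2,1): R2 −= (4)R1 → (0, 0, 1, 7)
  clear (3,1): R3 −= (10)R1 → (0, 0, 9, 10)
pivot(2,2)=1: scale R2 → (0, 0, 1, 7)
  clear (0,2): R0 −= (9)R2 → (1, 0, 0, 1)
  clear (1,2): R1 −= (10)R2 → (0, 1, 0, 9)
  clear (3,2): R3 −= (9)R2 → (0, 0, 0, 2)
pivot(3,3)=2: scale R3 → (0, 0, 0, 1)
  clear (0,3): R0 −= (1)R3 → (1, 0, 0, 0)
  clear (1,3): R1 −= (9)R3 → (0, 1, 0, 0)
  clear (2,3): R2 −= (7)R3 → (0, 0, 1, 0)

rank = 4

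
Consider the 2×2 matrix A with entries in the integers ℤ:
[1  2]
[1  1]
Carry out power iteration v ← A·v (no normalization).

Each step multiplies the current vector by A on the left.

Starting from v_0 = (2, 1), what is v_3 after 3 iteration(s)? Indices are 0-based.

v_3 = (24, 17)

v_0 = (2, 1).
v_1 = A·v_0 = (4, 3).
v_2 = A·v_1 = (10, 7).
v_3 = A·v_2 = (24, 17).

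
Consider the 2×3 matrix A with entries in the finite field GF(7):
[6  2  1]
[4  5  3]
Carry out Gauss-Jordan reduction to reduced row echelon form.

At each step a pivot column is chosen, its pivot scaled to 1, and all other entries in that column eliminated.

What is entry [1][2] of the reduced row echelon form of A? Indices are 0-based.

step 1: normalize row 0 (÷6) = (1, 5, 6)
  row 1: subtract 4×row0 = (0, 6, 0)
step 2: normalize row 1 (÷6) = (0, 1, 0)
  row 0: subtract 5×row1 = (1, 0, 6)

M[1][2] = 0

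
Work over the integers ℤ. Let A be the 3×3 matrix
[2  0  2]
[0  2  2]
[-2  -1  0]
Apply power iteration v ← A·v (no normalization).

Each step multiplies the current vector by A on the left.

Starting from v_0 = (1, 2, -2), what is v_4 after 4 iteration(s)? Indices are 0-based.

v_0 = (1, 2, -2).
v_1 = A·v_0 = (-2, 0, -4).
v_2 = A·v_1 = (-12, -8, 4).
v_3 = A·v_2 = (-16, -8, 32).
v_4 = A·v_3 = (32, 48, 40).

v_4 = (32, 48, 40)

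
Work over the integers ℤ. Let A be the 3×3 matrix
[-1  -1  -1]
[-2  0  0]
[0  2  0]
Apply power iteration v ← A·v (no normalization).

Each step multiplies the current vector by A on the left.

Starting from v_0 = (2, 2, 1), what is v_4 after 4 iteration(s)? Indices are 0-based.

v_4 = (-3, 14, -20)

v_0 = (2, 2, 1).
v_1 = A·v_0 = (-5, -4, 4).
v_2 = A·v_1 = (5, 10, -8).
v_3 = A·v_2 = (-7, -10, 20).
v_4 = A·v_3 = (-3, 14, -20).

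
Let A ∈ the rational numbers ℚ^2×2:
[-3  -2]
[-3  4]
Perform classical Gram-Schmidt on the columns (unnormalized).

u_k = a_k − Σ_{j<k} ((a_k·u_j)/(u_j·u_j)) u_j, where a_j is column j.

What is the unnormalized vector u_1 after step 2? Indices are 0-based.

Step 1: u_0 = a_0 = (-3, -3).
Step 2: u_1 = a_1 − (-1/3)·u_0 = (-3, 3).

u_1 = (-3, 3)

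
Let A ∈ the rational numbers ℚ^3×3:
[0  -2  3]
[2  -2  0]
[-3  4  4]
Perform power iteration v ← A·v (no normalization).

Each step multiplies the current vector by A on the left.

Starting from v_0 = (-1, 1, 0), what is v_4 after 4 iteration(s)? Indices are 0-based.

v_0 = (-1, 1, 0).
v_1 = A·v_0 = (-2, -4, 7).
v_2 = A·v_1 = (29, 4, 18).
v_3 = A·v_2 = (46, 50, 1).
v_4 = A·v_3 = (-97, -8, 66).

v_4 = (-97, -8, 66)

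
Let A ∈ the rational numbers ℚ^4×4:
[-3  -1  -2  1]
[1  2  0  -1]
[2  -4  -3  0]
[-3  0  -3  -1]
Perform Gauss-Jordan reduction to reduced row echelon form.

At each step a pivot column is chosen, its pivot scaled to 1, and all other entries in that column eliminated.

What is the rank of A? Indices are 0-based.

rank = 4

[1] R0 /= -3  ⇒  (1, 1/3, 2/3, -1/3)
     R1 -= 1·R0  ⇒  (0, 5/3, -2/3, -2/3)
     R2 -= 2·R0  ⇒  (0, -14/3, -13/3, 2/3)
     R3 -= -3·R0  ⇒  (0, 1, -1, -2)
[2] R1 /= 5/3  ⇒  (0, 1, -2/5, -2/5)
     R0 -= 1/3·R1  ⇒  (1, 0, 4/5, -1/5)
     R2 -= -14/3·R1  ⇒  (0, 0, -31/5, -6/5)
     R3 -= 1·R1  ⇒  (0, 0, -3/5, -8/5)
[3] R2 /= -31/5  ⇒  (0, 0, 1, 6/31)
     R0 -= 4/5·R2  ⇒  (1, 0, 0, -11/31)
     R1 -= -2/5·R2  ⇒  (0, 1, 0, -10/31)
     R3 -= -3/5·R2  ⇒  (0, 0, 0, -46/31)
[4] R3 /= -46/31  ⇒  (0, 0, 0, 1)
     R0 -= -11/31·R3  ⇒  (1, 0, 0, 0)
     R1 -= -10/31·R3  ⇒  (0, 1, 0, 0)
     R2 -= 6/31·R3  ⇒  (0, 0, 1, 0)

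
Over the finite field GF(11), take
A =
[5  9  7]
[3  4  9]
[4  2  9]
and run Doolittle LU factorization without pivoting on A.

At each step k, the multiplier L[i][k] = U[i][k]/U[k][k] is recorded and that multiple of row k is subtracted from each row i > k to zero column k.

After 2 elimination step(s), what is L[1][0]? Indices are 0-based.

k=0: U[0][0]=5
  eliminate (1,0): mult=5, new row 1: (0, 3, 7); set L[1][0]=5
  eliminate (2,0): mult=3, new row 2: (0, 8, 10); set L[2][0]=3
k=1: U[1][1]=3
  eliminate (2,1): mult=10, new row 2: (0, 0, 6); set L[2][1]=10

L[1][0] = 5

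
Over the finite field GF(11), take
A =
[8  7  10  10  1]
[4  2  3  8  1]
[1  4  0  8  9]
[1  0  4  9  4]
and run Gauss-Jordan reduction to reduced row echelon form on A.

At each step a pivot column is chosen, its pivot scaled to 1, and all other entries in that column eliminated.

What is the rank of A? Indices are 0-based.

rank = 4

[1] R0 /= 8  ⇒  (1, 5, 4, 4, 7)
     R1 -= 4·R0  ⇒  (0, 4, 9, 3, 6)
     R2 -= 1·R0  ⇒  (0, 10, 7, 4, 2)
     R3 -= 1·R0  ⇒  (0, 6, 0, 5, 8)
[2] R1 /= 4  ⇒  (0, 1, 5, 9, 7)
     R0 -= 5·R1  ⇒  (1, 0, 1, 3, 5)
     R2 -= 10·R1  ⇒  (0, 0, 1, 2, 9)
     R3 -= 6·R1  ⇒  (0, 0, 3, 6, 10)
[3] R2 /= 1  ⇒  (0, 0, 1, 2, 9)
     R0 -= 1·R2  ⇒  (1, 0, 0, 1, 7)
     R1 -= 5·R2  ⇒  (0, 1, 0, 10, 6)
     R3 -= 3·R2  ⇒  (0, 0, 0, 0, 5)
column 3 empty below row 3
[4] R3 /= 5  ⇒  (0, 0, 0, 0, 1)
     R0 -= 7·R3  ⇒  (1, 0, 0, 1, 0)
     R1 -= 6·R3  ⇒  (0, 1, 0, 10, 0)
     R2 -= 9·R3  ⇒  (0, 0, 1, 2, 0)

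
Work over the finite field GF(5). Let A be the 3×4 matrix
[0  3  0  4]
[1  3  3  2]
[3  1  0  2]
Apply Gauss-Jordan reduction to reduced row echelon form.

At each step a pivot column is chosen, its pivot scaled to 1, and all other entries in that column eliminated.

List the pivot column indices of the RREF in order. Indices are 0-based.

pivot columns: 0, 1, 2

[1] R0 <-> R1
[1] R0 /= 1  ⇒  (1, 3, 3, 2)
     R2 -= 3·R0  ⇒  (0, 2, 1, 1)
[2] R1 /= 3  ⇒  (0, 1, 0, 3)
     R0 -= 3·R1  ⇒  (1, 0, 3, 3)
     R2 -= 2·R1  ⇒  (0, 0, 1, 0)
[3] R2 /= 1  ⇒  (0, 0, 1, 0)
     R0 -= 3·R2  ⇒  (1, 0, 0, 3)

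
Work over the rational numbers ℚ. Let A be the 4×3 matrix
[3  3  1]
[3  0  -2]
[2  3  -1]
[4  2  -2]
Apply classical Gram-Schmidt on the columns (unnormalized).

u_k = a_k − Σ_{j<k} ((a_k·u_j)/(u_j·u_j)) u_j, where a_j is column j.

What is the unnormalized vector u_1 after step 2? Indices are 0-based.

Step 1: u_0 = a_0 = (3, 3, 2, 4).
Step 2: u_1 = a_1 − (23/38)·u_0 = (45/38, -69/38, 34/19, -8/19).

u_1 = (45/38, -69/38, 34/19, -8/19)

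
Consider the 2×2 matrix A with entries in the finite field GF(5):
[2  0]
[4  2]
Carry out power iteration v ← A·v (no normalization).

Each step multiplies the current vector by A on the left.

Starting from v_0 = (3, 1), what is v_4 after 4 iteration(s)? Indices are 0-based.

v_4 = (3, 0)

v_0 = (3, 1).
v_1 = A·v_0 = (1, 4).
v_2 = A·v_1 = (2, 2).
v_3 = A·v_2 = (4, 2).
v_4 = A·v_3 = (3, 0).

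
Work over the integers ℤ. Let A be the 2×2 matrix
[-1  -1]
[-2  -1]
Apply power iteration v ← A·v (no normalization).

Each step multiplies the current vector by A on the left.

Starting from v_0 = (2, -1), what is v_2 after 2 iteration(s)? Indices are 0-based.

v_2 = (4, 5)

v_0 = (2, -1).
v_1 = A·v_0 = (-1, -3).
v_2 = A·v_1 = (4, 5).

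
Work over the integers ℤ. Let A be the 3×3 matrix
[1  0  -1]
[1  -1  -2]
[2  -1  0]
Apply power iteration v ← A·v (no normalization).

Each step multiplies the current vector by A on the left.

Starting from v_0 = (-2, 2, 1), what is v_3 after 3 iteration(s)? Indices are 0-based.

v_0 = (-2, 2, 1).
v_1 = A·v_0 = (-3, -6, -6).
v_2 = A·v_1 = (3, 15, 0).
v_3 = A·v_2 = (3, -12, -9).

v_3 = (3, -12, -9)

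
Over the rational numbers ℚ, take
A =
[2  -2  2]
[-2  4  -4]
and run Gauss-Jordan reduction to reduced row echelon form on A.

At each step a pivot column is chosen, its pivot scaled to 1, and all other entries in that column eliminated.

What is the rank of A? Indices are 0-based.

rank = 2

pivot(0,0)=2: scale R0 → (1, -1, 1)
  clear (1,0): R1 −= (-2)R0 → (0, 2, -2)
pivot(1,1)=2: scale R1 → (0, 1, -1)
  clear (0,1): R0 −= (-1)R1 → (1, 0, 0)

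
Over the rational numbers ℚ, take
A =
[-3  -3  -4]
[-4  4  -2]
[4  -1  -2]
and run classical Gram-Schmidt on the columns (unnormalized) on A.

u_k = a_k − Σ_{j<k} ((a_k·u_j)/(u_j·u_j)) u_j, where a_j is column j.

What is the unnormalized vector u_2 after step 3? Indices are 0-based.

Step 1: u_0 = a_0 = (-3, -4, 4).
Step 2: u_1 = a_1 − (-11/41)·u_0 = (-156/41, 120/41, 3/41).
Step 3: u_2 = a_2 − (12/41)·u_0 − (2/5)·u_1 = (-8/5, -2, -16/5).

u_2 = (-8/5, -2, -16/5)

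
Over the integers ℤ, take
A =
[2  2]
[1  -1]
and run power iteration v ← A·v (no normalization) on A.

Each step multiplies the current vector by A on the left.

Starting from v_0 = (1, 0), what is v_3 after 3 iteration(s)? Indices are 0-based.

v_0 = (1, 0).
v_1 = A·v_0 = (2, 1).
v_2 = A·v_1 = (6, 1).
v_3 = A·v_2 = (14, 5).

v_3 = (14, 5)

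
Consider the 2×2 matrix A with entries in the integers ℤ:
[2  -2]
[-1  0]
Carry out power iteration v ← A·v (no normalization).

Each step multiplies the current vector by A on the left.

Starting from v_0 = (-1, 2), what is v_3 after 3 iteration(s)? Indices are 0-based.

v_3 = (-40, 14)

v_0 = (-1, 2).
v_1 = A·v_0 = (-6, 1).
v_2 = A·v_1 = (-14, 6).
v_3 = A·v_2 = (-40, 14).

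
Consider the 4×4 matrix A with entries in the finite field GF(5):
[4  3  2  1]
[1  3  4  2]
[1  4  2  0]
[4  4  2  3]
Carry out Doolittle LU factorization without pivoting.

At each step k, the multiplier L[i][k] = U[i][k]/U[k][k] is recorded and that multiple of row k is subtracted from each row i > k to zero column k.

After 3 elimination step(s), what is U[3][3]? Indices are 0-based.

k=0: U[0][0]=4
  eliminate (1,0): mult=4, new row 1: (0, 1, 1, 3); set L[1][0]=4
  eliminate (2,0): mult=4, new row 2: (0, 2, 4, 1); set L[2][0]=4
  eliminate (3,0): mult=1, new row 3: (0, 1, 0, 2); set L[3][0]=1
k=1: U[1][1]=1
  eliminate (2,1): mult=2, new row 2: (0, 0, 2, 0); set L[2][1]=2
  eliminate (3,1): mult=1, new row 3: (0, 0, 4, 4); set L[3][1]=1
k=2: U[2][2]=2
  eliminate (3,2): mult=2, new row 3: (0, 0, 0, 4); set L[3][2]=2

U[3][3] = 4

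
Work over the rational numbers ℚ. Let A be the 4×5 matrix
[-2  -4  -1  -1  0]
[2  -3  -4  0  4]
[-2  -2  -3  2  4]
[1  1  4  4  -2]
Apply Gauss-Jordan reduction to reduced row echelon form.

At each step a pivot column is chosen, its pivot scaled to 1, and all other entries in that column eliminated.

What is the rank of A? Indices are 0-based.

rank = 4

[1] R0 /= -2  ⇒  (1, 2, 1/2, 1/2, 0)
     R1 -= 2·R0  ⇒  (0, -7, -5, -1, 4)
     R2 -= -2·R0  ⇒  (0, 2, -2, 3, 4)
     R3 -= 1·R0  ⇒  (0, -1, 7/2, 7/2, -2)
[2] R1 /= -7  ⇒  (0, 1, 5/7, 1/7, -4/7)
     R0 -= 2·R1  ⇒  (1, 0, -13/14, 3/14, 8/7)
     R2 -= 2·R1  ⇒  (0, 0, -24/7, 19/7, 36/7)
     R3 -= -1·R1  ⇒  (0, 0, 59/14, 51/14, -18/7)
[3] R2 /= -24/7  ⇒  (0, 0, 1, -19/24, -3/2)
     R0 -= -13/14·R2  ⇒  (1, 0, 0, -25/48, -1/4)
     R1 -= 5/7·R2  ⇒  (0, 1, 0, 17/24, 1/2)
     R3 -= 59/14·R2  ⇒  (0, 0, 0, 335/48, 15/4)
[4] R3 /= 335/48  ⇒  (0, 0, 0, 1, 36/67)
     R0 -= -25/48·R3  ⇒  (1, 0, 0, 0, 2/67)
     R1 -= 17/24·R3  ⇒  (0, 1, 0, 0, 8/67)
     R2 -= -19/24·R3  ⇒  (0, 0, 1, 0, -72/67)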